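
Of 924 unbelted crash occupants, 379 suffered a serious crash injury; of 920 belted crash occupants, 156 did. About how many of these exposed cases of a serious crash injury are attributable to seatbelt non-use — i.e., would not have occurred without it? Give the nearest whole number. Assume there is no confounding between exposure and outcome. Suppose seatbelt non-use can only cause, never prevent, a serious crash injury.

p₁ = P(outcome | exposed) = 379/924 = 0.41017
p₀ = P(outcome | unexposed) = 156/920 = 0.16957
PN = (p₁ − p₀)/p₁ = (0.41017 − 0.16957) / 0.41017 ≈ 0.58660.
Attributable cases ≈ PN × (exposed cases) = 0.58660 × 379 ≈ 222.32.

about 222 cases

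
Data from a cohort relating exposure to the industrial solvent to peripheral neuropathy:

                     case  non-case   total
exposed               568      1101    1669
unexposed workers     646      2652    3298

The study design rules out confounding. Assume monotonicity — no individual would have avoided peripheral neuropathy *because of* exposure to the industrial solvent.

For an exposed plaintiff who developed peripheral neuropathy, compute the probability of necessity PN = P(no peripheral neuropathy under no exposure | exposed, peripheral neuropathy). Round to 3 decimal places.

p₁ = P(outcome | exposed) = 568/1669 = 0.34032
p₀ = P(outcome | unexposed) = 646/3298 = 0.19588
Under exogeneity and monotonicity, PN = (p₁ − p₀)/p₁.
PN = (0.34032 − 0.19588) / 0.34032 ≈ 0.4244

PN ≈ 0.424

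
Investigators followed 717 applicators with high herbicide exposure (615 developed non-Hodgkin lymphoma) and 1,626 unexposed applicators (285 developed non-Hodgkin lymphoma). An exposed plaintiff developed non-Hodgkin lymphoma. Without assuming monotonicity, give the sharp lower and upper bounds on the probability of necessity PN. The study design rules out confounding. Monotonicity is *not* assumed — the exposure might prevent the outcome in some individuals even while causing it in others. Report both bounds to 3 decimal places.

0.796 ≤ PN ≤ 0.962

p₁ = P(outcome | exposed) = 615/717 = 0.85774
p₀ = P(outcome | unexposed) = 285/1626 = 0.17528
Under exogeneity alone the bounds on PN are max{0,(p₁−p₀)/p₁} ≤ PN ≤ min{1,(1−p₀)/p₁}.
  lower = (p₁ − p₀)/p₁ = 0.68246 / 0.85774 ≈ 0.7957
  upper = min{1, (1 − p₀)/p₁} = 0.82472 / 0.85774 ≈ 0.9615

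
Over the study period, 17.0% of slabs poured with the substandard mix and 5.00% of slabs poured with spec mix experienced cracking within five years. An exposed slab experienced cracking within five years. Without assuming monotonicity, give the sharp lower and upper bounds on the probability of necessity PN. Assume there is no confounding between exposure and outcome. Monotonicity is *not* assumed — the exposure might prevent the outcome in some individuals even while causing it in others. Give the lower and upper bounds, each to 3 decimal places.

0.706 ≤ PN ≤ 1.000

p₁ = 0.17, p₀ = 0.05.
Under exogeneity alone the bounds on PN are max{0,(p₁−p₀)/p₁} ≤ PN ≤ min{1,(1−p₀)/p₁}.
  lower = (p₁ − p₀)/p₁ = 0.12 / 0.17 ≈ 0.7059
  upper = min{1, (1 − p₀)/p₁} = 0.95 / 0.17 ≈ 5.5882 → capped at 1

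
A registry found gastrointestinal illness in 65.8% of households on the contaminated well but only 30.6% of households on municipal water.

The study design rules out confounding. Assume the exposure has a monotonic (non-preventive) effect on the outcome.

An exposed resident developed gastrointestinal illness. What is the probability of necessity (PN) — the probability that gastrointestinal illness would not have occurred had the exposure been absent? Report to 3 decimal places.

p₁ = 0.658, p₀ = 0.306.
Under exogeneity and monotonicity, PN = (p₁ − p₀) / p₁.
PN = (0.658 − 0.306) / 0.658 = 0.352 / 0.658 ≈ 0.5350

PN ≈ 0.535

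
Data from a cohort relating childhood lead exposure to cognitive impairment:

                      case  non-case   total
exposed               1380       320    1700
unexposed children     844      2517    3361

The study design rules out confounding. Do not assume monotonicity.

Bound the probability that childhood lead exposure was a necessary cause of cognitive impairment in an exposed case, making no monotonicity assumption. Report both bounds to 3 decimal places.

0.691 ≤ PN ≤ 0.923

p₁ = P(outcome | exposed) = 1380/1700 = 0.81176
p₀ = P(outcome | unexposed) = 844/3361 = 0.25112
Under exogeneity alone the bounds on PN are max{0,(p₁−p₀)/p₁} ≤ PN ≤ min{1,(1−p₀)/p₁}.
  lower = (p₁ − p₀)/p₁ = 0.56065 / 0.81176 ≈ 0.6907
  upper = min{1, (1 − p₀)/p₁} = 0.74888 / 0.81176 ≈ 0.9225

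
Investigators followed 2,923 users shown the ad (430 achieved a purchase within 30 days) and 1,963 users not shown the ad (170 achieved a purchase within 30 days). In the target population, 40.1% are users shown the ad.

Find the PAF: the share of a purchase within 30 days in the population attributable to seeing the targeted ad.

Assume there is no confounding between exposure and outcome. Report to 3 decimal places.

PAF ≈ 0.219

p₁ = P(outcome | exposed) = 430/2923 = 0.14711
p₀ = P(outcome | unexposed) = 170/1963 = 0.086602
Overall risk P(Y=1) = π·p₁ + (1−π)·p₀ = 0.401×0.14711 + 0.599×0.086602 = 0.11087.
Under exogeneity, PAF = [P(Y=1) − p₀] / P(Y=1).
PAF = (0.11087 − 0.086602) / 0.11087 ≈ 0.2189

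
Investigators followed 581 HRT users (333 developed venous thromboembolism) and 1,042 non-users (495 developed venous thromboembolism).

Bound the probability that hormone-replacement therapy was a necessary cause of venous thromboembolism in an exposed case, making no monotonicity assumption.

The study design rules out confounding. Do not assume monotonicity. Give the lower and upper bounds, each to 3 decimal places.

0.171 ≤ PN ≤ 0.916

p₁ = P(outcome | exposed) = 333/581 = 0.57315
p₀ = P(outcome | unexposed) = 495/1042 = 0.47505
Under exogeneity alone the bounds on PN are max{0,(p₁−p₀)/p₁} ≤ PN ≤ min{1,(1−p₀)/p₁}.
  lower = (p₁ − p₀)/p₁ = 0.098102 / 0.57315 ≈ 0.1712
  upper = min{1, (1 − p₀)/p₁} = 0.52495 / 0.57315 ≈ 0.9159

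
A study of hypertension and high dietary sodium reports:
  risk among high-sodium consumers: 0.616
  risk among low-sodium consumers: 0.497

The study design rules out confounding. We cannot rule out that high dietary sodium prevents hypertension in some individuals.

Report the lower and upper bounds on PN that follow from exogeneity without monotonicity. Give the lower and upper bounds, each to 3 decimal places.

Let p₁ = 0.616, p₀ = 0.497.
Under exogeneity alone the bounds on PN are max{0,(p₁−p₀)/p₁} ≤ PN ≤ min{1,(1−p₀)/p₁}.
  lower = (p₁ − p₀)/p₁ = 0.119 / 0.616 ≈ 0.1932
  upper = min{1, (1 − p₀)/p₁} = 0.503 / 0.616 ≈ 0.8166

0.193 ≤ PN ≤ 0.817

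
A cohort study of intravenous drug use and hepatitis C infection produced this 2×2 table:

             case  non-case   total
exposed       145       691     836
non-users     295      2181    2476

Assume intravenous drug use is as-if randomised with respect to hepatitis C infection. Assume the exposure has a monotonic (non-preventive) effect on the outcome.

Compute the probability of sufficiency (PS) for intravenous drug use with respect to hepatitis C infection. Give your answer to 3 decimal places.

p₁ = P(outcome | exposed) = 145/836 = 0.17344
p₀ = P(outcome | unexposed) = 295/2476 = 0.11914
Under exogeneity and monotonicity, PS = (p₁ − p₀) / (1 − p₀).
PS = (0.17344 − 0.11914) / (1 − 0.11914) = 0.054301 / 0.88086 ≈ 0.0616

PS ≈ 0.062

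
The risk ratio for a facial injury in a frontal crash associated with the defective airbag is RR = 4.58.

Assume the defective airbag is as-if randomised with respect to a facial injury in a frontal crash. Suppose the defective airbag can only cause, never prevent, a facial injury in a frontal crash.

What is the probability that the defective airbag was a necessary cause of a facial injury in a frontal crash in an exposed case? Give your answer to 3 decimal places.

Under exogeneity and monotonicity, PN = (RR − 1) / RR = 1 − 1/RR.
PN = (4.58 − 1) / 4.58 = 3.58 / 4.58 ≈ 0.7817

PN ≈ 0.782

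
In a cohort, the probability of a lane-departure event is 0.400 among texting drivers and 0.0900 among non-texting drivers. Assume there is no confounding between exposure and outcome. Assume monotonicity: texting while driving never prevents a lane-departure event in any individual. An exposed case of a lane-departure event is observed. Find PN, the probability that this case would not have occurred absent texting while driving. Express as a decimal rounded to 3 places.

Let p₁ = 0.4, p₀ = 0.09.
Under exogeneity and monotonicity, PN = (p₁ − p₀) / p₁.
PN = (0.4 − 0.09) / 0.4 = 0.31 / 0.4 ≈ 0.7750

PN ≈ 0.775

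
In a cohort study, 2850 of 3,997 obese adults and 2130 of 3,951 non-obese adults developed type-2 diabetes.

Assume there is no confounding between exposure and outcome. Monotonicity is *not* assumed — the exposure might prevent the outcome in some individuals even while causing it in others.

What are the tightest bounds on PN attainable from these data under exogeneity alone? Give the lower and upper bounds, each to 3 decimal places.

0.244 ≤ PN ≤ 0.646

p₁ = P(outcome | exposed) = 2850/3997 = 0.71303
p₀ = P(outcome | unexposed) = 2130/3951 = 0.5391
Under exogeneity alone the bounds on PN are max{0,(p₁−p₀)/p₁} ≤ PN ≤ min{1,(1−p₀)/p₁}.
  lower = (p₁ − p₀)/p₁ = 0.17393 / 0.71303 ≈ 0.2439
  upper = min{1, (1 − p₀)/p₁} = 0.4609 / 0.71303 ≈ 0.6464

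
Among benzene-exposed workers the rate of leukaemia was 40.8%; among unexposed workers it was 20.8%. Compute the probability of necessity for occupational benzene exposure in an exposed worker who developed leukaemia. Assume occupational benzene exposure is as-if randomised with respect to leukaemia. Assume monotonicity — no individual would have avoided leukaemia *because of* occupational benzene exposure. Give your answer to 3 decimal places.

p₁ = 0.408, p₀ = 0.208.
Under exogeneity and monotonicity, PN = (p₁ − p₀) / p₁.
PN = (0.408 − 0.208) / 0.408 = 0.2 / 0.408 ≈ 0.4902

PN ≈ 0.490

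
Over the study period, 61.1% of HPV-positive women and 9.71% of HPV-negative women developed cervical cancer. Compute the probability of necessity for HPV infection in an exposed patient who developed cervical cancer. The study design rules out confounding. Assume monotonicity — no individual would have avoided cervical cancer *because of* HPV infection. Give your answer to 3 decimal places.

p₁ = 0.611, p₀ = 0.0971.
Under exogeneity and monotonicity, PN = (p₁ − p₀) / p₁.
PN = (0.611 − 0.0971) / 0.611 = 0.5139 / 0.611 ≈ 0.8411

PN ≈ 0.841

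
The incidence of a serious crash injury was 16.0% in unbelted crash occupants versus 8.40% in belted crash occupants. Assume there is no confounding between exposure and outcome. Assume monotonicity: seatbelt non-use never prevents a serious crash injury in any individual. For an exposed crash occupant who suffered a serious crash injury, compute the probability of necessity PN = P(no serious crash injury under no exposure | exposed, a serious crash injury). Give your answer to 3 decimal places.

PN ≈ 0.475

p₁ = 0.16, p₀ = 0.084.
Under exogeneity and monotonicity, PN = (p₁ − p₀) / p₁.
PN = (0.16 − 0.084) / 0.16 = 0.076 / 0.16 ≈ 0.4750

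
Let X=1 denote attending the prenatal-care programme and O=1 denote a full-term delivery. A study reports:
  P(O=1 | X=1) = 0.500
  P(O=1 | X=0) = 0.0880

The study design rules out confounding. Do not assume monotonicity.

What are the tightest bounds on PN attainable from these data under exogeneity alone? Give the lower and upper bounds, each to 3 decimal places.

0.824 ≤ PN ≤ 1.000

Let p₁ = 0.5, p₀ = 0.088.
Under exogeneity alone the bounds on PN are max{0,(p₁−p₀)/p₁} ≤ PN ≤ min{1,(1−p₀)/p₁}.
  lower = (p₁ − p₀)/p₁ = 0.412 / 0.5 ≈ 0.8240
  upper = min{1, (1 − p₀)/p₁} = 0.912 / 0.5 ≈ 1.8240 → capped at 1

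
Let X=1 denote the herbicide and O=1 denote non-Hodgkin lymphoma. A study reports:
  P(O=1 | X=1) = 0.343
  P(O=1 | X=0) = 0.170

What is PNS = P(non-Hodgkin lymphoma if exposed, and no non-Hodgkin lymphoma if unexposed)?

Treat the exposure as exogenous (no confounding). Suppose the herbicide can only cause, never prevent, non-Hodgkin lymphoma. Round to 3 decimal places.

PNS ≈ 0.173

Let p₁ = 0.343, p₀ = 0.17.
Under exogeneity and monotonicity, PNS = p₁ − p₀.
PNS = 0.343 − 0.17 = 0.173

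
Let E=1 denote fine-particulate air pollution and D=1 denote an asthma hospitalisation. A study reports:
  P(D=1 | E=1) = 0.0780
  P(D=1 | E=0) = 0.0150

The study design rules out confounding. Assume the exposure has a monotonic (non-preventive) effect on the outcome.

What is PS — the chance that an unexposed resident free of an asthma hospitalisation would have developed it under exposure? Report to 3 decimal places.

PS ≈ 0.064

Let p₁ = 0.078, p₀ = 0.015.
Under exogeneity and monotonicity, PS = (p₁ − p₀) / (1 − p₀).
PS = (0.078 − 0.015) / (1 − 0.015) = 0.063 / 0.985 ≈ 0.0640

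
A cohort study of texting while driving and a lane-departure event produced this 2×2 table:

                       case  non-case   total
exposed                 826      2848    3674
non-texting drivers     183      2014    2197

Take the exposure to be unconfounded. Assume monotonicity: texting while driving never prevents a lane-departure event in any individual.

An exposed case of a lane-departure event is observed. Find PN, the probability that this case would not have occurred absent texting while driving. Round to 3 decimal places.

p₁ = P(outcome | exposed) = 826/3674 = 0.22482
p₀ = P(outcome | unexposed) = 183/2197 = 0.083295
Under exogeneity and monotonicity, PN = (p₁ − p₀)/p₁.
PN = (0.22482 − 0.083295) / 0.22482 ≈ 0.6295

PN ≈ 0.630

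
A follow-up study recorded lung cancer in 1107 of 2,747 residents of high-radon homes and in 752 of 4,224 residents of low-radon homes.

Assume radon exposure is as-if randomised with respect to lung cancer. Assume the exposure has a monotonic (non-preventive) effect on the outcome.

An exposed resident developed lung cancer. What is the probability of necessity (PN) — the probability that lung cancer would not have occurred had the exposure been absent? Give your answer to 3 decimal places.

p₁ = P(outcome | exposed) = 1107/2747 = 0.40299
p₀ = P(outcome | unexposed) = 752/4224 = 0.17803
Under exogeneity and monotonicity, PN = (p₁ − p₀) / p₁.
PN = (0.40299 − 0.17803) / 0.40299 = 0.22495 / 0.40299 ≈ 0.5582

PN ≈ 0.558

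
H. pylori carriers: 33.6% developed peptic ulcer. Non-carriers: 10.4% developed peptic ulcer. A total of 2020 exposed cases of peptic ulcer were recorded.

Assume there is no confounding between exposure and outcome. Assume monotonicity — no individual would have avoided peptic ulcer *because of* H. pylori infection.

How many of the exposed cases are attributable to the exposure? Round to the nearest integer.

about 1395 cases

p₁ = 0.336, p₀ = 0.104.
PN = (p₁ − p₀)/p₁ = (0.336 − 0.104) / 0.336 ≈ 0.69048.
Attributable cases ≈ PN × (exposed cases) = 0.69048 × 2020 ≈ 1394.76.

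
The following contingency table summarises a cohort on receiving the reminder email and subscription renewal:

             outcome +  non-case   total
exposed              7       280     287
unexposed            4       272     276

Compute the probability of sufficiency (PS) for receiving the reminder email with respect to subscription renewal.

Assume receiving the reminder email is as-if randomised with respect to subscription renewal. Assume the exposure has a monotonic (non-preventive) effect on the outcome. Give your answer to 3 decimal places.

p₁ = P(outcome | exposed) = 7/287 = 0.02439
p₀ = P(outcome | unexposed) = 4/276 = 0.014493
Under exogeneity and monotonicity, PS = (p₁ − p₀)/(1 − p₀).
PS = (0.02439 − 0.014493) / 0.98551 ≈ 0.0100

PS ≈ 0.010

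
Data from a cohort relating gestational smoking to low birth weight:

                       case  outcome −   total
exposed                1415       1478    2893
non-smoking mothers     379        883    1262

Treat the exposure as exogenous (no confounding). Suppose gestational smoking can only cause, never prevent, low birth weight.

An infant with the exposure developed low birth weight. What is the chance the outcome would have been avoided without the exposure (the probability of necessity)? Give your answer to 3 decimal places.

p₁ = P(outcome | exposed) = 1415/2893 = 0.48911
p₀ = P(outcome | unexposed) = 379/1262 = 0.30032
Under exogeneity and monotonicity, PN = (p₁ − p₀) / p₁.
PN = (0.48911 − 0.30032) / 0.48911 = 0.18879 / 0.48911 ≈ 0.3860

PN ≈ 0.386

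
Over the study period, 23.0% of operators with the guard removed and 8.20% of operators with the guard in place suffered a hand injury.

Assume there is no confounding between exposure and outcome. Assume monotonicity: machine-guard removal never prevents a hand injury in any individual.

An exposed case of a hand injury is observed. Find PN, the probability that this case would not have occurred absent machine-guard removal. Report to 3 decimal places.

PN ≈ 0.643

p₁ = 0.23, p₀ = 0.082.
Under exogeneity and monotonicity, PN = (p₁ − p₀) / p₁.
PN = (0.23 − 0.082) / 0.23 = 0.148 / 0.23 ≈ 0.6435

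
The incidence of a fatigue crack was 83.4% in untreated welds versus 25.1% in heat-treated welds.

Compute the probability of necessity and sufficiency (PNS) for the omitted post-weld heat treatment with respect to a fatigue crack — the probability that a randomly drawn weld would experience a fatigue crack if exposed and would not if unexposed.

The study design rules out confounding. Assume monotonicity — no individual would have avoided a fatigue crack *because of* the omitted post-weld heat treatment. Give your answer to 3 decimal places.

PNS ≈ 0.583

p₁ = 0.834, p₀ = 0.251.
Under exogeneity and monotonicity, PNS = p₁ − p₀.
PNS = 0.834 − 0.251 = 0.583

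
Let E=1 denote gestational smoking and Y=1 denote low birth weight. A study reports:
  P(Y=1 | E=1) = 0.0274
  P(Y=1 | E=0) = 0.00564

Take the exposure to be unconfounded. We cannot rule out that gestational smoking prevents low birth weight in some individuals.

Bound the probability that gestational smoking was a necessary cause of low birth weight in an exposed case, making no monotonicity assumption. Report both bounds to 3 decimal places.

Let p₁ = 0.0274, p₀ = 0.00564.
Under exogeneity alone the bounds on PN are max{0,(p₁−p₀)/p₁} ≤ PN ≤ min{1,(1−p₀)/p₁}.
  lower = (p₁ − p₀)/p₁ = 0.02176 / 0.0274 ≈ 0.7942
  upper = min{1, (1 − p₀)/p₁} = 0.99436 / 0.0274 ≈ 36.2905 → capped at 1

0.794 ≤ PN ≤ 1.000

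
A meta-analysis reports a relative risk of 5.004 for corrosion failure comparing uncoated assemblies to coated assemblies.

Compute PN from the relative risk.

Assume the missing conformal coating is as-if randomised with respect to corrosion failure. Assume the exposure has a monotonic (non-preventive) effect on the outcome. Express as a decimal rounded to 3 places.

Under exogeneity and monotonicity, PN = (RR − 1) / RR = 1 − 1/RR.
PN = (5.004 − 1) / 5.004 = 4.004 / 5.004 ≈ 0.8002

PN ≈ 0.800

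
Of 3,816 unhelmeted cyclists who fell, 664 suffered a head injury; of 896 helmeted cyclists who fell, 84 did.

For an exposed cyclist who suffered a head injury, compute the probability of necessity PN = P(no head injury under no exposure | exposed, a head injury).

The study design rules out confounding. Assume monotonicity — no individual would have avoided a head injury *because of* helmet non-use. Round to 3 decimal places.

p₁ = P(outcome | exposed) = 664/3816 = 0.174
p₀ = P(outcome | unexposed) = 84/896 = 0.09375
Under exogeneity and monotonicity, PN = (p₁ − p₀) / p₁.
PN = (0.174 − 0.09375) / 0.174 = 0.080254 / 0.174 ≈ 0.4612

PN ≈ 0.461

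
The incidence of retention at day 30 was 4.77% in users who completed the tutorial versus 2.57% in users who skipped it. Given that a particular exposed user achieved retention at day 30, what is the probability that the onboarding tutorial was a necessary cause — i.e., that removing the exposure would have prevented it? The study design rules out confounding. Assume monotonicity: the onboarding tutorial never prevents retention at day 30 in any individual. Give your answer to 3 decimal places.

p₁ = 0.0477, p₀ = 0.0257.
Under exogeneity and monotonicity, PN = (p₁ − p₀) / p₁.
PN = (0.0477 − 0.0257) / 0.0477 = 0.022 / 0.0477 ≈ 0.4612

PN ≈ 0.461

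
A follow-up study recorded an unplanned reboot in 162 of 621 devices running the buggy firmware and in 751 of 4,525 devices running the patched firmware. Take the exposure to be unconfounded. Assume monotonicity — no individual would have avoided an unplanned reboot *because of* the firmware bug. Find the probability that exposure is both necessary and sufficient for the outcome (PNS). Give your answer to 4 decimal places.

p₁ = P(outcome | exposed) = 162/621 = 0.26087
p₀ = P(outcome | unexposed) = 751/4525 = 0.16597
Under exogeneity and monotonicity, PNS = p₁ − p₀.
PNS = 0.26087 − 0.16597 = 0.094903

PNS ≈ 0.0949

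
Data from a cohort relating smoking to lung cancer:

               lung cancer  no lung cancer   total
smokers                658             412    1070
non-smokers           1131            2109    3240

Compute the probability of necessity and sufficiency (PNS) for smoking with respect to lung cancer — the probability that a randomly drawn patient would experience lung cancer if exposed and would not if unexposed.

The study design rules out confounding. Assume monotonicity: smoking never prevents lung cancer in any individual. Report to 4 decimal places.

p₁ = P(outcome | exposed) = 658/1070 = 0.61495
p₀ = P(outcome | unexposed) = 1131/3240 = 0.34907
Under exogeneity and monotonicity, PNS = p₁ − p₀.
PNS = 0.61495 − 0.34907 = 0.26588

PNS ≈ 0.2659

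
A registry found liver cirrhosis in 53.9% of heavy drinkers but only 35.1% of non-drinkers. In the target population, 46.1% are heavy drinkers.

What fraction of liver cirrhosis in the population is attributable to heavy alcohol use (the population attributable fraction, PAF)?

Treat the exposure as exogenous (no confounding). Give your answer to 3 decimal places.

PAF ≈ 0.198

p₁ = 0.539, p₀ = 0.351.
Overall risk P(Y=1) = π·p₁ + (1−π)·p₀ = 0.461×0.539 + 0.539×0.351 = 0.43767.
Under exogeneity, PAF = [P(Y=1) − p₀] / P(Y=1).
PAF = (0.43767 − 0.351) / 0.43767 ≈ 0.1980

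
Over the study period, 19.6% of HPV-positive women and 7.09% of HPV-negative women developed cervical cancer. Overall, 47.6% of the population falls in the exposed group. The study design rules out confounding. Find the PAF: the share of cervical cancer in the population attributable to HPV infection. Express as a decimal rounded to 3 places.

PAF ≈ 0.456

p₁ = 0.196, p₀ = 0.0709.
Overall risk P(Y=1) = π·p₁ + (1−π)·p₀ = 0.476×0.196 + 0.524×0.0709 = 0.13045.
Under exogeneity, PAF = [P(Y=1) − p₀] / P(Y=1).
PAF = (0.13045 − 0.0709) / 0.13045 ≈ 0.4565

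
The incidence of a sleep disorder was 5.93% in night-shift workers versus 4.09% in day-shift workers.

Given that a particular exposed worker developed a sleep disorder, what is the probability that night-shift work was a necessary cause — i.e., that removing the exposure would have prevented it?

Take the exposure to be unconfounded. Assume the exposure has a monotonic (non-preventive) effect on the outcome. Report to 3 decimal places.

PN ≈ 0.310

p₁ = 0.0593, p₀ = 0.0409.
Under exogeneity and monotonicity, PN = (p₁ − p₀) / p₁.
PN = (0.0593 − 0.0409) / 0.0593 = 0.0184 / 0.0593 ≈ 0.3103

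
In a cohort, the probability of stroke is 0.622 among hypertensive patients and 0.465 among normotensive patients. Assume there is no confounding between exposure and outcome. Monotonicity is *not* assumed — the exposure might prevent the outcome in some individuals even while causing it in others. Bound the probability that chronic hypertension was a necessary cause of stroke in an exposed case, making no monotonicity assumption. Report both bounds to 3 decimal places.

0.252 ≤ PN ≤ 0.860

Let p₁ = 0.622, p₀ = 0.465.
Under exogeneity alone the bounds on PN are max{0,(p₁−p₀)/p₁} ≤ PN ≤ min{1,(1−p₀)/p₁}.
  lower = (p₁ − p₀)/p₁ = 0.157 / 0.622 ≈ 0.2524
  upper = min{1, (1 − p₀)/p₁} = 0.535 / 0.622 ≈ 0.8601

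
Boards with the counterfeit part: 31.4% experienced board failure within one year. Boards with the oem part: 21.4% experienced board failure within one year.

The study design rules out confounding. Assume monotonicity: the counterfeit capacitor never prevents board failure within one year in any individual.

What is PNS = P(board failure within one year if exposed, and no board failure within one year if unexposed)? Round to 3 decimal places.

p₁ = 0.314, p₀ = 0.214.
Under exogeneity and monotonicity, PNS = p₁ − p₀.
PNS = 0.314 − 0.214 = 0.1

PNS ≈ 0.100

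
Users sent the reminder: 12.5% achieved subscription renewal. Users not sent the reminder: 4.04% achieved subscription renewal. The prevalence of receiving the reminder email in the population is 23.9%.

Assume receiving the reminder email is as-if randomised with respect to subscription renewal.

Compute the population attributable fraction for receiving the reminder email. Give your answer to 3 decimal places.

PAF ≈ 0.334

p₁ = 0.125, p₀ = 0.0404.
Overall risk P(Y=1) = π·p₁ + (1−π)·p₀ = 0.239×0.125 + 0.761×0.0404 = 0.060619.
Under exogeneity, PAF = [P(Y=1) − p₀] / P(Y=1).
PAF = (0.060619 − 0.0404) / 0.060619 ≈ 0.3335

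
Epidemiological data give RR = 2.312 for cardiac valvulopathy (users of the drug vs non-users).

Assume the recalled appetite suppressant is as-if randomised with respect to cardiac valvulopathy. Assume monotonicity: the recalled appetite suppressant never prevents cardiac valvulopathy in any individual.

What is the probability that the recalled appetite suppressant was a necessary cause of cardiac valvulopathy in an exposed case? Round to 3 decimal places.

PN ≈ 0.567

Under exogeneity and monotonicity, PN = (RR − 1) / RR = 1 − 1/RR.
PN = (2.312 − 1) / 2.312 = 1.312 / 2.312 ≈ 0.5675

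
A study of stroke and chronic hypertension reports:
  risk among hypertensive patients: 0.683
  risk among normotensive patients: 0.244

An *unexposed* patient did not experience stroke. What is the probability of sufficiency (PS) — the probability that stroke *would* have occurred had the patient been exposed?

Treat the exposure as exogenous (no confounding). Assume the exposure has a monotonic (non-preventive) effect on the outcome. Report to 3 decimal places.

PS ≈ 0.581

Let p₁ = 0.683, p₀ = 0.244.
Under exogeneity and monotonicity, PS = (p₁ − p₀) / (1 − p₀).
PS = (0.683 − 0.244) / (1 − 0.244) = 0.439 / 0.756 ≈ 0.5807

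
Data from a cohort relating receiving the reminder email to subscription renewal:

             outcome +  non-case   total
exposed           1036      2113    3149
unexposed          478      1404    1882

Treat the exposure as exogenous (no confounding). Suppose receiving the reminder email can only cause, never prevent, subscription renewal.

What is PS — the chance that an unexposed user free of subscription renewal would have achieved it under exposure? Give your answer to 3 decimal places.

PS ≈ 0.101

p₁ = P(outcome | exposed) = 1036/3149 = 0.32899
p₀ = P(outcome | unexposed) = 478/1882 = 0.25399
Under exogeneity and monotonicity, PS = (p₁ − p₀) / (1 − p₀).
PS = (0.32899 − 0.25399) / (1 − 0.25399) = 0.075008 / 0.74601 ≈ 0.1005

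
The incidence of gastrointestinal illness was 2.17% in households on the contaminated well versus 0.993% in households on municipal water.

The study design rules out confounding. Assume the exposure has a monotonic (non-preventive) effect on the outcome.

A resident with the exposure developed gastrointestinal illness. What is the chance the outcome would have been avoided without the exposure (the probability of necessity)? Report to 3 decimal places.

p₁ = 0.0217, p₀ = 0.00993.
Under exogeneity and monotonicity, PN = (p₁ − p₀) / p₁.
PN = (0.0217 − 0.00993) / 0.0217 = 0.01177 / 0.0217 ≈ 0.5424

PN ≈ 0.542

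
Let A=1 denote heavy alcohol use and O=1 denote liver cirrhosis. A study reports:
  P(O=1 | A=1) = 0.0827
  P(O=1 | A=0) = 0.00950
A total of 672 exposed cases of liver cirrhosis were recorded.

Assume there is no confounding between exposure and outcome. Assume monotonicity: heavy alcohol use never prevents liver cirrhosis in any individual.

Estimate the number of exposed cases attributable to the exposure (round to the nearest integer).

about 595 cases

Let p₁ = 0.0827, p₀ = 0.0095.
PN = (p₁ − p₀)/p₁ = (0.0827 − 0.0095) / 0.0827 ≈ 0.88513.
Attributable cases ≈ PN × (exposed cases) = 0.88513 × 672 ≈ 594.81.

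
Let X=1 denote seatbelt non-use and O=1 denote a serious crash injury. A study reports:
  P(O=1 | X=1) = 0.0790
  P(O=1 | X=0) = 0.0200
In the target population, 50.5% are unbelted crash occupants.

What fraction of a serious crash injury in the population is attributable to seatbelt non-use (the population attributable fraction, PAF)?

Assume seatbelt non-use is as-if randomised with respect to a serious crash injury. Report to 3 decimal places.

Let p₁ = 0.079, p₀ = 0.02.
Overall risk P(Y=1) = π·p₁ + (1−π)·p₀ = 0.505×0.079 + 0.495×0.02 = 0.049795.
Under exogeneity, PAF = [P(Y=1) − p₀] / P(Y=1).
PAF = (0.049795 − 0.02) / 0.049795 ≈ 0.5984

PAF ≈ 0.598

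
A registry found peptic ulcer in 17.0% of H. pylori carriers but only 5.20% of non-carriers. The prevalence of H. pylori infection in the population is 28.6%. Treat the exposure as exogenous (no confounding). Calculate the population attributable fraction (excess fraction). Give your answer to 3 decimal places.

p₁ = 0.17, p₀ = 0.052.
Overall risk P(Y=1) = π·p₁ + (1−π)·p₀ = 0.286×0.17 + 0.714×0.052 = 0.085748.
Under exogeneity, PAF = [P(Y=1) − p₀] / P(Y=1).
PAF = (0.085748 − 0.052) / 0.085748 ≈ 0.3936

PAF ≈ 0.394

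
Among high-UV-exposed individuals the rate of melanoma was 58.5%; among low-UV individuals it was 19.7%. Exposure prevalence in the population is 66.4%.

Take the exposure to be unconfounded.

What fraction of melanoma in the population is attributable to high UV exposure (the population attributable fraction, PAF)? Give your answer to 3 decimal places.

p₁ = 0.585, p₀ = 0.197.
Overall risk P(Y=1) = π·p₁ + (1−π)·p₀ = 0.664×0.585 + 0.336×0.197 = 0.45463.
Under exogeneity, PAF = [P(Y=1) − p₀] / P(Y=1).
PAF = (0.45463 − 0.197) / 0.45463 ≈ 0.5667

PAF ≈ 0.567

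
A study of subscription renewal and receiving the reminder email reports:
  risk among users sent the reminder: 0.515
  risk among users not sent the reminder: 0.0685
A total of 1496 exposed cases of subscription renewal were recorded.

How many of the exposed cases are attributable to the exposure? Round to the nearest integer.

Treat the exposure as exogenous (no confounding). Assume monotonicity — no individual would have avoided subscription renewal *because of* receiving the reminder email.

Let p₁ = 0.515, p₀ = 0.0685.
PN = (p₁ − p₀)/p₁ = (0.515 − 0.0685) / 0.515 ≈ 0.86699.
Attributable cases ≈ PN × (exposed cases) = 0.86699 × 1496 ≈ 1297.02.

about 1297 cases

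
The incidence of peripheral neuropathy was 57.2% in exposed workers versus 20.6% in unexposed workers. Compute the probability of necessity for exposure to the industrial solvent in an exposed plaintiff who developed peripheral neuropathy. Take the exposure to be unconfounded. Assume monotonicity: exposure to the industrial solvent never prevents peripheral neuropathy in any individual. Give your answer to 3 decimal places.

p₁ = 0.572, p₀ = 0.206.
Under exogeneity and monotonicity, PN = (p₁ − p₀) / p₁.
PN = (0.572 − 0.206) / 0.572 = 0.366 / 0.572 ≈ 0.6399

PN ≈ 0.640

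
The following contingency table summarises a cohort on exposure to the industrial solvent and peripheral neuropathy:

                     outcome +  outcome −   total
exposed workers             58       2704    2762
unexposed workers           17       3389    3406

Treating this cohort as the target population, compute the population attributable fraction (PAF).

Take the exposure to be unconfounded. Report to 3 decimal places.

p₁ = P(outcome | exposed) = 58/2762 = 0.020999
p₀ = P(outcome | unexposed) = 17/3406 = 0.0049912
Exposure prevalence π = 2762/6168 = 0.4478; overall risk P(Y=1) = 0.01216.
Under exogeneity, PAF = [P(Y=1) − p₀]/P(Y=1).
PAF = (0.01216 − 0.0049912) / 0.01216 ≈ 0.5895

PAF ≈ 0.590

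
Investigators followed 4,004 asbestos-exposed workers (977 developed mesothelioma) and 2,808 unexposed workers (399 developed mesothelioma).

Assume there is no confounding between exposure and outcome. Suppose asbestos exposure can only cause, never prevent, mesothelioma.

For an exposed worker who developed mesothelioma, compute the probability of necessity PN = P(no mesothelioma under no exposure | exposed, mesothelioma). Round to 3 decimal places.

PN ≈ 0.418

p₁ = P(outcome | exposed) = 977/4004 = 0.24401
p₀ = P(outcome | unexposed) = 399/2808 = 0.14209
Under exogeneity and monotonicity, PN = (p₁ − p₀) / p₁.
PN = (0.24401 − 0.14209) / 0.24401 = 0.10191 / 0.24401 ≈ 0.4177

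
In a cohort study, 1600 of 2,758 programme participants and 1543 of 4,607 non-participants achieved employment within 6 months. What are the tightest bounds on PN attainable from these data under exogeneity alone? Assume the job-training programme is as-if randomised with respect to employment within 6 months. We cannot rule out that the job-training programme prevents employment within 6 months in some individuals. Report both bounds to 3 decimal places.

0.423 ≤ PN ≤ 1.000

p₁ = P(outcome | exposed) = 1600/2758 = 0.58013
p₀ = P(outcome | unexposed) = 1543/4607 = 0.33493
Under exogeneity alone the bounds on PN are max{0,(p₁−p₀)/p₁} ≤ PN ≤ min{1,(1−p₀)/p₁}.
  lower = (p₁ − p₀)/p₁ = 0.24521 / 0.58013 ≈ 0.4227
  upper = min{1, (1 − p₀)/p₁} = 0.66507 / 0.58013 ≈ 1.1464 → capped at 1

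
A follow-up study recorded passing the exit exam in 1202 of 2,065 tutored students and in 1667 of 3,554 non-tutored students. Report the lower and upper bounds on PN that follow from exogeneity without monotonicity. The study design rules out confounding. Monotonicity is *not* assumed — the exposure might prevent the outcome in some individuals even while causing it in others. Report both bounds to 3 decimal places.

0.194 ≤ PN ≤ 0.912

p₁ = P(outcome | exposed) = 1202/2065 = 0.58208
p₀ = P(outcome | unexposed) = 1667/3554 = 0.46905
Under exogeneity alone the bounds on PN are max{0,(p₁−p₀)/p₁} ≤ PN ≤ min{1,(1−p₀)/p₁}.
  lower = (p₁ − p₀)/p₁ = 0.11303 / 0.58208 ≈ 0.1942
  upper = min{1, (1 − p₀)/p₁} = 0.53095 / 0.58208 ≈ 0.9122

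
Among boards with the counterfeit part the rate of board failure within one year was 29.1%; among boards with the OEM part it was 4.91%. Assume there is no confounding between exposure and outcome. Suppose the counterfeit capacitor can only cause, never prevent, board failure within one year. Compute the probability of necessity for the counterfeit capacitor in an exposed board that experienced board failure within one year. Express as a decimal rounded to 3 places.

p₁ = 0.291, p₀ = 0.0491.
Under exogeneity and monotonicity, PN = (p₁ − p₀) / p₁.
PN = (0.291 − 0.0491) / 0.291 = 0.2419 / 0.291 ≈ 0.8313

PN ≈ 0.831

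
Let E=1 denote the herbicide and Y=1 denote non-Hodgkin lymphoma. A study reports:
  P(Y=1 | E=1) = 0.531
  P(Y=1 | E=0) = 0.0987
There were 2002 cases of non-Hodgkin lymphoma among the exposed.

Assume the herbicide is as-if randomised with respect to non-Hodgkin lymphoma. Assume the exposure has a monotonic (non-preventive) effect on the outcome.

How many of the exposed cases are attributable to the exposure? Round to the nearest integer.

Let p₁ = 0.531, p₀ = 0.0987.
PN = (p₁ − p₀)/p₁ = (0.531 − 0.0987) / 0.531 ≈ 0.81412.
Attributable cases ≈ PN × (exposed cases) = 0.81412 × 2002 ≈ 1629.88.

about 1630 cases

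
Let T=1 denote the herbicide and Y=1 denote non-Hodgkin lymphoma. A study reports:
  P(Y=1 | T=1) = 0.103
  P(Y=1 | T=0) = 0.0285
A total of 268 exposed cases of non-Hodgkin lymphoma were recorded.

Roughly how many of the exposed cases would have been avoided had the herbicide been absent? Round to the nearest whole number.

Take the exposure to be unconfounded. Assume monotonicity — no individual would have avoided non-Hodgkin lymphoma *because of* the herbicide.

about 194 cases

Let p₁ = 0.103, p₀ = 0.0285.
PN = (p₁ − p₀)/p₁ = (0.103 − 0.0285) / 0.103 ≈ 0.72330.
Attributable cases ≈ PN × (exposed cases) = 0.72330 × 268 ≈ 193.84.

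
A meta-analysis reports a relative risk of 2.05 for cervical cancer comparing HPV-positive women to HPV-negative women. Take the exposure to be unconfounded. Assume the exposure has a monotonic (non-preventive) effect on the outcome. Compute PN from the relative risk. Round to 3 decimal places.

Under exogeneity and monotonicity, PN = (RR − 1) / RR = 1 − 1/RR.
PN = (2.05 − 1) / 2.05 = 1.05 / 2.05 ≈ 0.5122

PN ≈ 0.512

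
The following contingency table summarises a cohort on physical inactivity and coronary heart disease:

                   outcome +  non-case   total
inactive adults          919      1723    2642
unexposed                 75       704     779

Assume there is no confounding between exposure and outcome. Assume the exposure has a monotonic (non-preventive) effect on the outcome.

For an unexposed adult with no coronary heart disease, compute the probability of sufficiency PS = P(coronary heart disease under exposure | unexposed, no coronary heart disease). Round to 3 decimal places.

p₁ = P(outcome | exposed) = 919/2642 = 0.34784
p₀ = P(outcome | unexposed) = 75/779 = 0.096277
Under exogeneity and monotonicity, PS = (p₁ − p₀)/(1 − p₀).
PS = (0.34784 − 0.096277) / 0.90372 ≈ 0.2784

PS ≈ 0.278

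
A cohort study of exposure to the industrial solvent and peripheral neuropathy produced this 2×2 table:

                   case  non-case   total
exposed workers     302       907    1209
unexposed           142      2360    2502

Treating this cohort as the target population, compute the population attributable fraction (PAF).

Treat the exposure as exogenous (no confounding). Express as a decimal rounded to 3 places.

p₁ = P(outcome | exposed) = 302/1209 = 0.24979
p₀ = P(outcome | unexposed) = 142/2502 = 0.056755
Exposure prevalence π = 1209/3711 = 0.32579; overall risk P(Y=1) = 0.11964.
Under exogeneity, PAF = [P(Y=1) − p₀]/P(Y=1).
PAF = (0.11964 − 0.056755) / 0.11964 ≈ 0.5256

PAF ≈ 0.526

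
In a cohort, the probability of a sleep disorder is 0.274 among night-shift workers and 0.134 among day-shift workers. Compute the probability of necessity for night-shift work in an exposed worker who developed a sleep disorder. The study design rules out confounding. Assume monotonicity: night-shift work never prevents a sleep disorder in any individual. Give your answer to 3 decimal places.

PN ≈ 0.511

Let p₁ = 0.274, p₀ = 0.134.
Under exogeneity and monotonicity, PN = (p₁ − p₀) / p₁.
PN = (0.274 − 0.134) / 0.274 = 0.14 / 0.274 ≈ 0.5109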